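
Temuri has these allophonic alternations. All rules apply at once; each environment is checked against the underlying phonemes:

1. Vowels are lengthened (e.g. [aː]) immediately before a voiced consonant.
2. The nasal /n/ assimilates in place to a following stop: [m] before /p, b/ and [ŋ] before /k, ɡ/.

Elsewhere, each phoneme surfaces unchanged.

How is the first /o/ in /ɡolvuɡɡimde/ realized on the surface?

/o/ — between /ɡ/ and /l/, before a voiced consonant — surfaces as [oː] (rule 1).

[oː]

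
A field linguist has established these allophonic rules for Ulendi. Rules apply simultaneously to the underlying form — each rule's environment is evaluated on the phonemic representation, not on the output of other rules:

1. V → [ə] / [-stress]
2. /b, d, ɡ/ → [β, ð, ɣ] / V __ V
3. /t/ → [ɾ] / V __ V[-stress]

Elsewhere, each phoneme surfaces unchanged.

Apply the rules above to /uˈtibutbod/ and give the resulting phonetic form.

[əˈtiβətbəd]

/u/ — word-initial, in an unstressed syllable — surfaces as [ə] (rule 1).
/t/ (between /u/ and /i/): rule 3 targets it, but not between a vowel and a following unstressed vowel → unchanged [t].
/i/ (between /t/ and /b/): rule 1 targets it, but not in an unstressed syllable → unchanged [i].
/b/ — between /i/ and /u/, between two vowels — surfaces as [β] (rule 2).
/u/ — between /b/ and /t/, in an unstressed syllable — surfaces as [ə] (rule 1).
/t/ (between /u/ and /b/) fails the environment for rule 3, so it stays [t].
/b/ (between /t/ and /o/): rule 2 targets it, but not between two vowels → unchanged [b].
/o/ meets the environment for rule 1 (in an unstressed syllable) → [ə].
/d/ (word-final): rule 2 targets it, but not between two vowels → unchanged [d].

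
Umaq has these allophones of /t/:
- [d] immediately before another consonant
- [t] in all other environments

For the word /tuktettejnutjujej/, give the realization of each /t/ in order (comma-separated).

[t], [t], [d], [t], [d]

Occurrence 1 (position 1): no conditioning environment matches → elsewhere allophone [t].
Occurrence 2 (position 4): no conditioning environment matches → elsewhere allophone [t].
Occurrence 3 (position 6): immediately before another consonant → [d].
Occurrence 4 (position 7): no conditioning environment matches → elsewhere allophone [t].
Occurrence 5 (position 12): immediately before another consonant → [d].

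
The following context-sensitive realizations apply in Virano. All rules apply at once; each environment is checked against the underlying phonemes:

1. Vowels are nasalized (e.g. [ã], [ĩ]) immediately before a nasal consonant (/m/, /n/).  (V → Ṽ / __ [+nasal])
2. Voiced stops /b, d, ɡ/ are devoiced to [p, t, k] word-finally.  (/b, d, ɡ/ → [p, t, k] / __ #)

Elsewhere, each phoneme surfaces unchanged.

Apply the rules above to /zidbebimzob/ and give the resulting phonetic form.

[zidbebĩmzop]

/z/ (word-initial) is unaffected → [z].
/i/ (between /z/ and /d/) is in the target of rule 1 but the environment (before a nasal consonant) is not met → [i].
/d/ — between /i/ and /b/; rule 2 does not apply here → [d].
/b/ — between /d/ and /e/; rule 2 does not apply here → [b].
/e/ (between /b/ and /b/) is in the target of rule 1 but the environment (before a nasal consonant) is not met → [e].
/b/ (between /e/ and /i/) is in the target of rule 2 but the environment (word-finally) is not met → [b].
Rule 1 applies to /i/ (between /b/ and /m/: before a nasal consonant) → [ĩ].
/m/ stays [m].
/z/ (between /m/ and /o/) is unaffected → [z].
/o/ (between /z/ and /b/) is in the target of rule 1 but the environment (before a nasal consonant) is not met → [o].
/b/ (word-final) occurs word-finally → [p] by rule 2.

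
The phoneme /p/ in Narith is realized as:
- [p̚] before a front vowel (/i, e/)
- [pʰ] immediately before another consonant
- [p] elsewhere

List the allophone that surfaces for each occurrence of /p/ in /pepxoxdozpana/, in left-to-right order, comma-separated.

[p̚], [pʰ], [p]

Occurrence 1 (position 1): before a front vowel (/i, e/) → [p̚].
Occurrence 2 (position 3): immediately before another consonant → [pʰ].
Occurrence 3 (position 10): no conditioning environment matches → elsewhere allophone [p].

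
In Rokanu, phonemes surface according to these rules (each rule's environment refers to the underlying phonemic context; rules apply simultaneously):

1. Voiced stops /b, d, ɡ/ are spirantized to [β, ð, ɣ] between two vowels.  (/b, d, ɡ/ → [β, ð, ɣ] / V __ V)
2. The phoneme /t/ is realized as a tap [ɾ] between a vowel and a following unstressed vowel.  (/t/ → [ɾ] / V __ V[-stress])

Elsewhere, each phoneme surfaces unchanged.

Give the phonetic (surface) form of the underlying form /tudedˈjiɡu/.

[tuðedˈjiɣu]

/t/ (word-initial): rule 2 targets it, but not between a vowel and a following unstressed vowel → unchanged [t].
/u/ — not in any rule's target class → [u].
/d/ meets the environment for rule 1 (between two vowels) → [ð].
/e/ (between /d/ and /d/) is unaffected → [e].
/d/ (between /e/ and /j/) fails the environment for rule 1, so it stays [d].
/j/ — not in any rule's target class → [j].
/i/ — not in any rule's target class → [i].
/ɡ/ — between /i/ and /u/, between two vowels — surfaces as [ɣ] (rule 1).
/u/ (word-final): no rule targets it → [u].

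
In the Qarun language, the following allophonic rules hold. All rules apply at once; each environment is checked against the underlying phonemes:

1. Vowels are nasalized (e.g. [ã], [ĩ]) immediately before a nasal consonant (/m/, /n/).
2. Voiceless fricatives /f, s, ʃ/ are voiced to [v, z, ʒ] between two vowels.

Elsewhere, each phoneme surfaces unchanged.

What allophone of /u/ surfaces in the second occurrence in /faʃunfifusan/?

[u]

/u/ — between /f/ and /s/; rule 1 does not apply here → [u].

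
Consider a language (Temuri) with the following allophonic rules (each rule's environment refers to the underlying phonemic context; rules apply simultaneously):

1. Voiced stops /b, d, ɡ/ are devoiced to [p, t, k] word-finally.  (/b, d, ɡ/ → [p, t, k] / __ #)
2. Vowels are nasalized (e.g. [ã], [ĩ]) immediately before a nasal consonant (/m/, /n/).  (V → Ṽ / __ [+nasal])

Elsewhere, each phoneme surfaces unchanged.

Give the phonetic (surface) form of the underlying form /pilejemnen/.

/i/ (between /p/ and /l/) fails the environment for rule 2, so it stays [i].
/e/ (between /l/ and /j/) is in the target of rule 2 but the environment (before a nasal consonant) is not met → [e].
/e/ meets the environment for rule 2 (before a nasal consonant) → [ẽ].
/e/ (between /n/ and /n/): before a nasal consonant, so rule 2 applies → [ẽ].

[pilejẽmnẽn]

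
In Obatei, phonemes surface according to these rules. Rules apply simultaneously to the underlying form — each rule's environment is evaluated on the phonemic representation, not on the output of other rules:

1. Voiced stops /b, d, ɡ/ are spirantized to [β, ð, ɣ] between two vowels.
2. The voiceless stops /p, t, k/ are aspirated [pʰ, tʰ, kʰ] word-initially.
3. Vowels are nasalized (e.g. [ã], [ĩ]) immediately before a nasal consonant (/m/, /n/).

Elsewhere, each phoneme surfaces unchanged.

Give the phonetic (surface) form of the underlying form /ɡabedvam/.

[ɡaβedvãm]

/ɡ/ (word-initial) fails the environment for rule 1, so it stays [ɡ].
/a/ (between /ɡ/ and /b/): rule 3 targets it, but not before a nasal consonant → unchanged [a].
/b/ (between /a/ and /e/): between two vowels, so rule 1 applies → [β].
/e/ (between /b/ and /d/): rule 3 targets it, but not before a nasal consonant → unchanged [e].
/d/ (between /e/ and /v/) fails the environment for rule 1, so it stays [d].
/v/ (between /d/ and /a/) is unaffected → [v].
Rule 3 applies to /a/ (between /v/ and /m/: before a nasal consonant) → [ã].
/m/ — not in any rule's target class → [m].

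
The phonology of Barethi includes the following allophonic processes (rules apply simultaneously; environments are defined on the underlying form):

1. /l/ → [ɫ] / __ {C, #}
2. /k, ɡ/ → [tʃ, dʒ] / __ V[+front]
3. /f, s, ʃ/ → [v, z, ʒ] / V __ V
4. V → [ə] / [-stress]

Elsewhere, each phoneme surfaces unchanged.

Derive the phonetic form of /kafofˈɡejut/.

/k/ (word-initial) fails the environment for rule 2, so it stays [k].
/a/ meets the environment for rule 4 (in an unstressed syllable) → [ə].
/f/ (between /a/ and /o/): between two vowels, so rule 3 applies → [v].
/o/ (between /f/ and /f/) occurs in an unstressed syllable → [ə] by rule 4.
/f/ — between /o/ and /ɡ/; rule 3 does not apply here → [f].
/ɡ/ — between /f/ and /e/, before a front vowel — surfaces as [dʒ] (rule 2).
/e/ (between /ɡ/ and /j/) fails the environment for rule 4, so it stays [e].
/j/ stays [j].
/u/ meets the environment for rule 4 (in an unstressed syllable) → [ə].
/t/ (word-final): no rule targets it → [t].

[kəvəfˈdʒejət]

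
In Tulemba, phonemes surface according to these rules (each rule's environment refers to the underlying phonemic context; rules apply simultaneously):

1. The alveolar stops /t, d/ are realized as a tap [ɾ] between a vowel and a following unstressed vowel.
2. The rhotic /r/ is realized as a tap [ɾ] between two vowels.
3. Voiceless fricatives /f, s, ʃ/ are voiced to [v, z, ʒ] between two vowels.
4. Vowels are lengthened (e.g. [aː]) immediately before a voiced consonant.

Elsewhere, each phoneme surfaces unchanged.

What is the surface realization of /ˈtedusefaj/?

/t/ (word-initial): rule 1 targets it, but not between a vowel and a following unstressed vowel → unchanged [t].
/e/ meets the environment for rule 4 (before a voiced consonant) → [eː].
/d/ (between /e/ and /u/): between a vowel and a following unstressed vowel, so rule 1 applies → [ɾ].
/u/ (between /d/ and /s/): rule 4 targets it, but not before a voiced consonant → unchanged [u].
/s/ meets the environment for rule 3 (between two vowels) → [z].
/e/ — between /s/ and /f/; rule 4 does not apply here → [e].
/f/ — between /e/ and /a/, between two vowels — surfaces as [v] (rule 3).
/a/ (between /f/ and /j/): before a voiced consonant, so rule 4 applies → [aː].
/j/ (word-final): no rule targets it → [j].

[ˈteːɾuzevaːj]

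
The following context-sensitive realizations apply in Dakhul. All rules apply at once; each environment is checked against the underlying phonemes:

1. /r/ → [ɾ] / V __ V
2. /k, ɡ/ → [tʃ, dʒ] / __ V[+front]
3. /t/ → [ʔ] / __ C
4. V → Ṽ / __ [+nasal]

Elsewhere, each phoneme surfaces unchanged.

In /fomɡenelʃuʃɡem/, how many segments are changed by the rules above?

5

Segments that undergo a rule: /o/ → [õ] (rule 4); /ɡ/ → [dʒ] (rule 2); /e/ → [ẽ] (rule 4); /ɡ/ → [dʒ] (rule 2); /e/ → [ẽ] (rule 4).
All other segments surface unchanged.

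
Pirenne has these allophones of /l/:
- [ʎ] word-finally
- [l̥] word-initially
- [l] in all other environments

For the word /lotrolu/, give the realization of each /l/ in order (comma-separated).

[l̥], [l]

Occurrence 1 (position 1): word-initially → [l̥].
Occurrence 2 (position 6): no conditioning environment matches → elsewhere allophone [l].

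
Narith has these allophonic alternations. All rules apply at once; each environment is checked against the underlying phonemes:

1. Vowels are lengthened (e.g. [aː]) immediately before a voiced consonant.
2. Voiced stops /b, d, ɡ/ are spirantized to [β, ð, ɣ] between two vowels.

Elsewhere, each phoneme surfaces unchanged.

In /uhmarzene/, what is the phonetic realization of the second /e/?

/e/ — word-final; rule 1 does not apply here → [e].

[e]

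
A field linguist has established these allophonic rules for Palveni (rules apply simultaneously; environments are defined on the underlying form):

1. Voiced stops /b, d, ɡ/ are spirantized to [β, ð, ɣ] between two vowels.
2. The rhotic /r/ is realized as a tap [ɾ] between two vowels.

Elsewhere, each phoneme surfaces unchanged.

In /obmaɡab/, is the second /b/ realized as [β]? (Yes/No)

No

/b/ (word-final) is in the target of rule 1 but the environment (between two vowels) is not met → [b].
The actual realization is [b], not [β].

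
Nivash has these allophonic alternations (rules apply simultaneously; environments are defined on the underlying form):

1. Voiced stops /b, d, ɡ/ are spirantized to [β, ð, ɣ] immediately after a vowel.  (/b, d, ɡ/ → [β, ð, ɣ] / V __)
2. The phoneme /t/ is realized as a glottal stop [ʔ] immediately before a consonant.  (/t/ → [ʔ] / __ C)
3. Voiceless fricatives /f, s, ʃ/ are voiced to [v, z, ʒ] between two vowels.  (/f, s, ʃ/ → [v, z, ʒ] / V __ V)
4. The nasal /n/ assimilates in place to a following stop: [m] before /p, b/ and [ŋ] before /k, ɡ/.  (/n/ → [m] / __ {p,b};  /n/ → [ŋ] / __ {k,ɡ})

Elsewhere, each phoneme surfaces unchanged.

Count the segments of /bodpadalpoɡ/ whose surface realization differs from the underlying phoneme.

Segments that undergo a rule: /d/ → [ð] (rule 1); /d/ → [ð] (rule 1); /ɡ/ → [ɣ] (rule 1).
All other segments surface unchanged.

3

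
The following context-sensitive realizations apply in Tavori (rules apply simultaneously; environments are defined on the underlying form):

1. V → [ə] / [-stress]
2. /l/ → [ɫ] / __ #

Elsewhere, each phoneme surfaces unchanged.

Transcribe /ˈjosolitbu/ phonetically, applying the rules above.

/o/ (between /j/ and /s/): rule 1 targets it, but not in an unstressed syllable → unchanged [o].
/o/ meets the environment for rule 1 (in an unstressed syllable) → [ə].
/l/ (between /o/ and /i/) fails the environment for rule 2, so it stays [l].
/i/ (between /l/ and /t/): in an unstressed syllable, so rule 1 applies → [ə].
/u/ — word-final, in an unstressed syllable — surfaces as [ə] (rule 1).

[ˈjosələtbə]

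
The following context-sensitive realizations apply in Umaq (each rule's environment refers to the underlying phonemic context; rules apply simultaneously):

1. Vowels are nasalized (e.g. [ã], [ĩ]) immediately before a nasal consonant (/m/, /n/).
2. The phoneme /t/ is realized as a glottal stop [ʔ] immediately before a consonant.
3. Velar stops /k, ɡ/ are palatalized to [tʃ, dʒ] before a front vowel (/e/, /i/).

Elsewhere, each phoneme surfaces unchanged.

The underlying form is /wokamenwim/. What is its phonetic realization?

[wokãmẽnwĩm]

/w/ stays [w].
/o/ (between /w/ and /k/) fails the environment for rule 1, so it stays [o].
/k/ (between /o/ and /a/) is in the target of rule 3 but the environment (before a front vowel) is not met → [k].
/a/ — between /k/ and /m/, before a nasal consonant — surfaces as [ã] (rule 1).
/m/ (between /a/ and /e/) is unaffected → [m].
/e/ meets the environment for rule 1 (before a nasal consonant) → [ẽ].
/n/ (between /e/ and /w/) is unaffected → [n].
/w/ — not in any rule's target class → [w].
/i/ (between /w/ and /m/): before a nasal consonant, so rule 1 applies → [ĩ].
/m/ — not in any rule's target class → [m].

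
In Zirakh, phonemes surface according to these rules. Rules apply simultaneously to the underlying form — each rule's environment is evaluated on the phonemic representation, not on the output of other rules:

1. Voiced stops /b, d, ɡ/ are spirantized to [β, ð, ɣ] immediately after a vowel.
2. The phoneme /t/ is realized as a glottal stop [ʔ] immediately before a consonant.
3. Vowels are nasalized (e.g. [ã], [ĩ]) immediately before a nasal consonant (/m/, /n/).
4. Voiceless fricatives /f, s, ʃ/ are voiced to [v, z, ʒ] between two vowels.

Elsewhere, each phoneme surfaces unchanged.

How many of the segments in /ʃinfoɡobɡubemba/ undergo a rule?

5

Segments that undergo a rule: /i/ → [ĩ] (rule 3); /ɡ/ → [ɣ] (rule 1); /b/ → [β] (rule 1); /b/ → [β] (rule 1); /e/ → [ẽ] (rule 3).
All other segments surface unchanged.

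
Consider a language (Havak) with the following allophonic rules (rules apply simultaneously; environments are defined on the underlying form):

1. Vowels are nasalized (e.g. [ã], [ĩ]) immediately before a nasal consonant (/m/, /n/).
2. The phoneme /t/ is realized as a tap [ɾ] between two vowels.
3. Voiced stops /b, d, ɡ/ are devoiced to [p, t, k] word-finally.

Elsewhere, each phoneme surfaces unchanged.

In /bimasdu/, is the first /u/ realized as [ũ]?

/u/ (word-final): rule 1 targets it, but not before a nasal consonant → unchanged [u].
The actual realization is [u], not [ũ].

No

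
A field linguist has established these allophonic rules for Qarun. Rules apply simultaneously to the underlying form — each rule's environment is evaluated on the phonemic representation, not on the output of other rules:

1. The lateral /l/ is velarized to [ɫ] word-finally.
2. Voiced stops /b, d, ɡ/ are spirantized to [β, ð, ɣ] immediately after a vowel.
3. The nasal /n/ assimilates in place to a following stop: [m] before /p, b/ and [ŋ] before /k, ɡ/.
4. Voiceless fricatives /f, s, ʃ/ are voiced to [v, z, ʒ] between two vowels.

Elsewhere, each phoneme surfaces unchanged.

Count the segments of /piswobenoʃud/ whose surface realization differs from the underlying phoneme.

3

Segments that undergo a rule: /b/ → [β] (rule 2); /ʃ/ → [ʒ] (rule 4); /d/ → [ð] (rule 2).
All other segments surface unchanged.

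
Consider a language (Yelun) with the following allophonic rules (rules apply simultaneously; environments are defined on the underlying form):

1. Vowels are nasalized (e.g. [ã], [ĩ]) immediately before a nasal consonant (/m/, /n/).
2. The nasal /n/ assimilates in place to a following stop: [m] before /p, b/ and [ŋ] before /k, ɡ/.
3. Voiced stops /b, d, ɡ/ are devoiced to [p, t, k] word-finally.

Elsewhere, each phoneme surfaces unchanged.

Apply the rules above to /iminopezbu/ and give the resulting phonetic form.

/i/ (word-initial) occurs before a nasal consonant → [ĩ] by rule 1.
/m/ stays [m].
/i/ meets the environment for rule 1 (before a nasal consonant) → [ĩ].
/n/ (between /i/ and /o/) is in the target of rule 2 but the environment (before a labial or velar stop) is not met → [n].
/o/ (between /n/ and /p/) is in the target of rule 1 but the environment (before a nasal consonant) is not met → [o].
/p/ (between /o/ and /e/) is unaffected → [p].
/e/ (between /p/ and /z/) is in the target of rule 1 but the environment (before a nasal consonant) is not met → [e].
/z/ — not in any rule's target class → [z].
/b/ (between /z/ and /u/) fails the environment for rule 3, so it stays [b].
/u/ (word-final) is in the target of rule 1 but the environment (before a nasal consonant) is not met → [u].

[ĩmĩnopezbu]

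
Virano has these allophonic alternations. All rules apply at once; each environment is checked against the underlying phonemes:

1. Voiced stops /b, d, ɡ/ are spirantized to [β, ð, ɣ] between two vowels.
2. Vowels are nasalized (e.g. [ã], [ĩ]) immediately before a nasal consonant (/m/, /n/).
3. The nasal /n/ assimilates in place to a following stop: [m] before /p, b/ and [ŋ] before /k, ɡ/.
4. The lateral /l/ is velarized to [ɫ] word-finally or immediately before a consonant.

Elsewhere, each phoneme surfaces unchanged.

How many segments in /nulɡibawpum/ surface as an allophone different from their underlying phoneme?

Segments that undergo a rule: /l/ → [ɫ] (rule 4); /b/ → [β] (rule 1); /u/ → [ũ] (rule 2).
All other segments surface unchanged.

3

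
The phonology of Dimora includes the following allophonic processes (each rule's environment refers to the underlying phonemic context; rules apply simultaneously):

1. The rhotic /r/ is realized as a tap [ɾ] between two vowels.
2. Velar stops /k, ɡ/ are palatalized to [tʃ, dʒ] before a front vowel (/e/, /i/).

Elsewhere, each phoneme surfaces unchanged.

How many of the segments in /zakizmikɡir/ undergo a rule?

2

Segments that undergo a rule: /k/ → [tʃ] (rule 2); /ɡ/ → [dʒ] (rule 2).
All other segments surface unchanged.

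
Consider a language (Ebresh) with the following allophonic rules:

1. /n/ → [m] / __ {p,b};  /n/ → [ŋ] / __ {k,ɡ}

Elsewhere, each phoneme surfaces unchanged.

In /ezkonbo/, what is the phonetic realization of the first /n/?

[m]

/n/ (between /o/ and /b/): before a labial or velar stop, so rule 1 applies → [m].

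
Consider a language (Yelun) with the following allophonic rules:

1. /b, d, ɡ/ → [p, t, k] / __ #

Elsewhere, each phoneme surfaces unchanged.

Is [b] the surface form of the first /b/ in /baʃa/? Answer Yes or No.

/b/ (word-initial): rule 1 targets it, but not word-finally → unchanged [b].
The actual realization is [b], which matches [b].

Yes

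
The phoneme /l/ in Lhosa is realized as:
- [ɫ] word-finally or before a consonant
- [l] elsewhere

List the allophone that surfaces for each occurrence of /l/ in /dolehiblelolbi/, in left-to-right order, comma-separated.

[l], [l], [l], [ɫ]

Occurrence 1 (position 3): no conditioning environment matches → elsewhere allophone [l].
Occurrence 2 (position 8): no conditioning environment matches → elsewhere allophone [l].
Occurrence 3 (position 10): no conditioning environment matches → elsewhere allophone [l].
Occurrence 4 (position 12): word-finally or before a consonant → [ɫ].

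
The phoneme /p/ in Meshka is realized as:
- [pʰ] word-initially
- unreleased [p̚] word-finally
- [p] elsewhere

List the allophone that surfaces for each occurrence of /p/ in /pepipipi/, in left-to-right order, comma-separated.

Occurrence 1 (position 1): word-initially → [pʰ].
Occurrence 2 (position 3): no conditioning environment matches → elsewhere allophone [p].
Occurrence 3 (position 5): no conditioning environment matches → elsewhere allophone [p].
Occurrence 4 (position 7): no conditioning environment matches → elsewhere allophone [p].

[pʰ], [p], [p], [p]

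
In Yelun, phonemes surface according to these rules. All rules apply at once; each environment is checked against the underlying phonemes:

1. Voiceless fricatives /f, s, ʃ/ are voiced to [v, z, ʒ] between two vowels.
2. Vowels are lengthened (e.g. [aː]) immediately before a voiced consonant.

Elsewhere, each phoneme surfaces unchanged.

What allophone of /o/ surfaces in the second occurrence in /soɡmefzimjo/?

/o/ (word-final): rule 2 targets it, but not before a voiced consonant → unchanged [o].

[o]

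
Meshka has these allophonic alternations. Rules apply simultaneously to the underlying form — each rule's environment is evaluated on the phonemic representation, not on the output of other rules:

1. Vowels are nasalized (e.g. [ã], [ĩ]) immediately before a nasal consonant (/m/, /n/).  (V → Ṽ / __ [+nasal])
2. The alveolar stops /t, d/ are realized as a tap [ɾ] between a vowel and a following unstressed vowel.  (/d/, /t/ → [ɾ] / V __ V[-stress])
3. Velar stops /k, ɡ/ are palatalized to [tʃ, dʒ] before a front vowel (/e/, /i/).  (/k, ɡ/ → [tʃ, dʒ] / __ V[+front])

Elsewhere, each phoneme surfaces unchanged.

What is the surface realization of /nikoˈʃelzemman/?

/n/ — not in any rule's target class → [n].
/i/ — between /n/ and /k/; rule 1 does not apply here → [i].
/k/ (between /i/ and /o/): rule 3 targets it, but not before a front vowel → unchanged [k].
/o/ (between /k/ and /ʃ/) is in the target of rule 1 but the environment (before a nasal consonant) is not met → [o].
/ʃ/ — not in any rule's target class → [ʃ].
/e/ (between /ʃ/ and /l/) fails the environment for rule 1, so it stays [e].
/l/ stays [l].
/z/ (between /l/ and /e/) is unaffected → [z].
/e/ meets the environment for rule 1 (before a nasal consonant) → [ẽ].
/m/ — not in any rule's target class → [m].
/m/ (between /m/ and /a/) is unaffected → [m].
Rule 1 applies to /a/ (between /m/ and /n/: before a nasal consonant) → [ã].
/n/ (word-final): no rule targets it → [n].

[nikoˈʃelzẽmmãn]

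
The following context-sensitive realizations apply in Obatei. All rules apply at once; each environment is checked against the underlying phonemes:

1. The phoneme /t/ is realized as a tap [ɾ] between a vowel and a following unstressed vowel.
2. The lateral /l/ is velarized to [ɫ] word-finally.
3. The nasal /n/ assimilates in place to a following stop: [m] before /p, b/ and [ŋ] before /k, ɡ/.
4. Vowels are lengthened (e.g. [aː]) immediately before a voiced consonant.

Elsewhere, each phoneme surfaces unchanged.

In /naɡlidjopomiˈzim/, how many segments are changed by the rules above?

5

Segments that undergo a rule: /a/ → [aː] (rule 4); /i/ → [iː] (rule 4); /o/ → [oː] (rule 4); /i/ → [iː] (rule 4); /i/ → [iː] (rule 4).
All other segments surface unchanged.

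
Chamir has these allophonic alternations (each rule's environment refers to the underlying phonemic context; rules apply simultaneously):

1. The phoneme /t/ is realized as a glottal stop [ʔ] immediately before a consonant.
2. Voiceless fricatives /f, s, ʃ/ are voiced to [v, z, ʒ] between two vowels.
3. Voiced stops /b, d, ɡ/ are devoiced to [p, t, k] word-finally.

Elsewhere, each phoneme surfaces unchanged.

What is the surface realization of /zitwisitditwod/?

/z/ (word-initial) is unaffected → [z].
/i/ stays [i].
/t/ (between /i/ and /w/): immediately before a consonant, so rule 1 applies → [ʔ].
/w/ (between /t/ and /i/): no rule targets it → [w].
/i/ stays [i].
/s/ (between /i/ and /i/): between two vowels, so rule 2 applies → [z].
/i/ (between /s/ and /t/): no rule targets it → [i].
/t/ meets the environment for rule 1 (immediately before a consonant) → [ʔ].
/d/ (between /t/ and /i/): rule 3 targets it, but not word-finally → unchanged [d].
/i/ (between /d/ and /t/) is unaffected → [i].
/t/ (between /i/ and /w/): immediately before a consonant, so rule 1 applies → [ʔ].
/w/ stays [w].
/o/ — not in any rule's target class → [o].
/d/ — word-final, word-finally — surfaces as [t] (rule 3).

[ziʔwiziʔdiʔwot]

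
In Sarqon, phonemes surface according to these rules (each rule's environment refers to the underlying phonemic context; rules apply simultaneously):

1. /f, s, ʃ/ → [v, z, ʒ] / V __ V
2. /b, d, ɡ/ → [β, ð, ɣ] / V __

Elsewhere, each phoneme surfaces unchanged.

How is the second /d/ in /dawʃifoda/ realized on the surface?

/d/ — between /o/ and /a/, immediately after a vowel — surfaces as [ð] (rule 2).

[ð]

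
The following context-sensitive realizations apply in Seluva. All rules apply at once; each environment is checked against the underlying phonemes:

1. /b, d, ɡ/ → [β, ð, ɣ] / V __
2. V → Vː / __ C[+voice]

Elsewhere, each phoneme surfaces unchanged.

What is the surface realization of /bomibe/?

/b/ (word-initial) is in the target of rule 1 but the environment (immediately after a vowel) is not met → [b].
Rule 2 applies to /o/ (between /b/ and /m/: before a voiced consonant) → [oː].
/m/ (between /o/ and /i/) is unaffected → [m].
Rule 2 applies to /i/ (between /m/ and /b/: before a voiced consonant) → [iː].
/b/ (between /i/ and /e/) occurs immediately after a vowel → [β] by rule 1.
/e/ (word-final) fails the environment for rule 2, so it stays [e].

[boːmiːβe]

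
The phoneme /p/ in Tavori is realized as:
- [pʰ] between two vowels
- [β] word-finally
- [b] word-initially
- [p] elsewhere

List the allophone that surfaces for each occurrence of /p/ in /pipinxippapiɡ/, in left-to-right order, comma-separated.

[b], [pʰ], [p], [p], [pʰ]

Occurrence 1 (position 1): word-initially → [b].
Occurrence 2 (position 3): between two vowels → [pʰ].
Occurrence 3 (position 8): no conditioning environment matches → elsewhere allophone [p].
Occurrence 4 (position 9): no conditioning environment matches → elsewhere allophone [p].
Occurrence 5 (position 11): between two vowels → [pʰ].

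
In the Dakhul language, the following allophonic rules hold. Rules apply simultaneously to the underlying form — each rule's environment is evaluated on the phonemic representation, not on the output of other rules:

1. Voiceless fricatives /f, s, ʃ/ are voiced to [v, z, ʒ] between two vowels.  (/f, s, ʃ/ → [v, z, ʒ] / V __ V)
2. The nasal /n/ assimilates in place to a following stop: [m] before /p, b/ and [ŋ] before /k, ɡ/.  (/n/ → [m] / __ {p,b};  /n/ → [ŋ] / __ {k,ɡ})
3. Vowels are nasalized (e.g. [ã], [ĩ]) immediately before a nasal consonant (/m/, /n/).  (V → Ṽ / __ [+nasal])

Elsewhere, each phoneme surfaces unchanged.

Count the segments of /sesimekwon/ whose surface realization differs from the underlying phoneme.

Segments that undergo a rule: /s/ → [z] (rule 1); /i/ → [ĩ] (rule 3); /o/ → [õ] (rule 3).
All other segments surface unchanged.

3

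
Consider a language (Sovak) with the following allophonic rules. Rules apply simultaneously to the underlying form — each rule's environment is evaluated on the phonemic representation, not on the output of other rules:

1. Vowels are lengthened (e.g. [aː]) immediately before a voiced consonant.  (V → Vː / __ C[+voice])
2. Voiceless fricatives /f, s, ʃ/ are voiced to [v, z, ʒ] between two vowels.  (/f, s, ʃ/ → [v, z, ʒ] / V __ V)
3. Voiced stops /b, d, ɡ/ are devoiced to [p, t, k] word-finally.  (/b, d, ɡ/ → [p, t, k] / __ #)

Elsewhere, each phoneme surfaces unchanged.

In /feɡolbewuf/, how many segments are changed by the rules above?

3

Segments that undergo a rule: /e/ → [eː] (rule 1); /o/ → [oː] (rule 1); /e/ → [eː] (rule 1).
All other segments surface unchanged.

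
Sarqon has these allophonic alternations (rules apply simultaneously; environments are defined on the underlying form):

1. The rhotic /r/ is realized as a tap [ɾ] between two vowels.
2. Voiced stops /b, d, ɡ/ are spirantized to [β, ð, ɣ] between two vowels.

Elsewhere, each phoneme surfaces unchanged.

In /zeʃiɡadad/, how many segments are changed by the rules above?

Segments that undergo a rule: /ɡ/ → [ɣ] (rule 2); /d/ → [ð] (rule 2).
All other segments surface unchanged.

2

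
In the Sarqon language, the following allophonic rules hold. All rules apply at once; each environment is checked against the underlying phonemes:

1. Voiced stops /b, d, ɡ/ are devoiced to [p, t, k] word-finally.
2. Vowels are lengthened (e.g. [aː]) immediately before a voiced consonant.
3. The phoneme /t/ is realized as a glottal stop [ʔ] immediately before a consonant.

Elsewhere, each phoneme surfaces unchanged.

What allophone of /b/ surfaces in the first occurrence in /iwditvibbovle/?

[b]

/b/ (between /i/ and /b/) is in the target of rule 1 but the environment (word-finally) is not met → [b].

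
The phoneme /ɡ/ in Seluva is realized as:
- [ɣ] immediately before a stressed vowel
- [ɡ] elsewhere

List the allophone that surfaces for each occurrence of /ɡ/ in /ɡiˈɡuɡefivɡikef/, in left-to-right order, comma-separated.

[ɡ], [ɣ], [ɡ], [ɡ]

Occurrence 1 (position 1): no conditioning environment matches → elsewhere allophone [ɡ].
Occurrence 2 (position 3): immediately before a stressed vowel → [ɣ].
Occurrence 3 (position 5): no conditioning environment matches → elsewhere allophone [ɡ].
Occurrence 4 (position 10): no conditioning environment matches → elsewhere allophone [ɡ].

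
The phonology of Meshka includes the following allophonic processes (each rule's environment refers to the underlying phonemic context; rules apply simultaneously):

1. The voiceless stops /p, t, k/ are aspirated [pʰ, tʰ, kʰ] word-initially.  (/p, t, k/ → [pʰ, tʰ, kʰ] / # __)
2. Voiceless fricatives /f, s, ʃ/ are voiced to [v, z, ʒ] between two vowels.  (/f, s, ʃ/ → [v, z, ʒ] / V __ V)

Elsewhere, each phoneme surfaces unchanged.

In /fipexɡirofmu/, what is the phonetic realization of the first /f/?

[f]

/f/ (word-initial) is in the target of rule 2 but the environment (between two vowels) is not met → [f].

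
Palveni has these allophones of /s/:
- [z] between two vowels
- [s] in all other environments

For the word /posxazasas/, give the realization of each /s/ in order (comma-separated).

Occurrence 1 (position 3): no conditioning environment matches → elsewhere allophone [s].
Occurrence 2 (position 8): between two vowels → [z].
Occurrence 3 (position 10): no conditioning environment matches → elsewhere allophone [s].

[s], [z], [s]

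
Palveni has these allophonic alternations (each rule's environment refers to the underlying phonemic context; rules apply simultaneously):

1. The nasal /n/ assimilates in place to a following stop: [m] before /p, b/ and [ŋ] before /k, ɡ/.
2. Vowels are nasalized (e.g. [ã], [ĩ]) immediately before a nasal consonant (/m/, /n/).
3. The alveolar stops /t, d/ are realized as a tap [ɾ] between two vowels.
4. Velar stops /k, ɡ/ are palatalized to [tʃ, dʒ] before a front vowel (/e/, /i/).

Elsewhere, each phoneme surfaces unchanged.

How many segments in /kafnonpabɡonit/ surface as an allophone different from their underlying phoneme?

3

Segments that undergo a rule: /o/ → [õ] (rule 2); /n/ → [m] (rule 1); /o/ → [õ] (rule 2).
All other segments surface unchanged.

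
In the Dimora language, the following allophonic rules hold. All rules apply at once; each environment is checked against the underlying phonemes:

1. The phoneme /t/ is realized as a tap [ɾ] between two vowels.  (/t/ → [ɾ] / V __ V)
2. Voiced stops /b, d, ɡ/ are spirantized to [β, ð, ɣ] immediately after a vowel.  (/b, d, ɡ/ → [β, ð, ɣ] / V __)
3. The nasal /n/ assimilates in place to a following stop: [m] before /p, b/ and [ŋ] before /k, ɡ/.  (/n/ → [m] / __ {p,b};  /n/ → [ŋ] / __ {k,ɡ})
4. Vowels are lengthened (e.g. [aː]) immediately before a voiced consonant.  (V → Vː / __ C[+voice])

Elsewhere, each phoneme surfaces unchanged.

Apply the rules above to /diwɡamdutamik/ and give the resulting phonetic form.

/d/ (word-initial) fails the environment for rule 2, so it stays [d].
/i/ — between /d/ and /w/, before a voiced consonant — surfaces as [iː] (rule 4).
/w/ (between /i/ and /ɡ/) is unaffected → [w].
/ɡ/ (between /w/ and /a/) is in the target of rule 2 but the environment (immediately after a vowel) is not met → [ɡ].
/a/ meets the environment for rule 4 (before a voiced consonant) → [aː].
/m/ — not in any rule's target class → [m].
/d/ — between /m/ and /u/; rule 2 does not apply here → [d].
/u/ (between /d/ and /t/) fails the environment for rule 4, so it stays [u].
/t/ (between /u/ and /a/) occurs between two vowels → [ɾ] by rule 1.
/a/ (between /t/ and /m/) occurs before a voiced consonant → [aː] by rule 4.
/m/ (between /a/ and /i/): no rule targets it → [m].
/i/ — between /m/ and /k/; rule 4 does not apply here → [i].
/k/ (word-final) is unaffected → [k].

[diːwɡaːmduɾaːmik]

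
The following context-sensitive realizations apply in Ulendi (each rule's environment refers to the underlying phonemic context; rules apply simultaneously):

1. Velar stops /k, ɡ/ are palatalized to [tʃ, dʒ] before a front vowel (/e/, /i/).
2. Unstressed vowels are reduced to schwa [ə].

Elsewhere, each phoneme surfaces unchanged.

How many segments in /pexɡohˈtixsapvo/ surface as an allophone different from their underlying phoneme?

4

Segments that undergo a rule: /e/ → [ə] (rule 2); /o/ → [ə] (rule 2); /a/ → [ə] (rule 2); /o/ → [ə] (rule 2).
All other segments surface unchanged.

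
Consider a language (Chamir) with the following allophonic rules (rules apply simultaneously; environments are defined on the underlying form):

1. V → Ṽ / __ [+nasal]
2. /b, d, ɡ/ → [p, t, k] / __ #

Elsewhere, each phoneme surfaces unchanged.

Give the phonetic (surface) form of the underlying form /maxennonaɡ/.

/m/ (word-initial): no rule targets it → [m].
/a/ (between /m/ and /x/): rule 1 targets it, but not before a nasal consonant → unchanged [a].
/x/ (between /a/ and /e/) is unaffected → [x].
Rule 1 applies to /e/ (between /x/ and /n/: before a nasal consonant) → [ẽ].
/n/ (between /e/ and /n/) is unaffected → [n].
/n/ stays [n].
/o/ meets the environment for rule 1 (before a nasal consonant) → [õ].
/n/ — not in any rule's target class → [n].
/a/ (between /n/ and /ɡ/) is in the target of rule 1 but the environment (before a nasal consonant) is not met → [a].
/ɡ/ (word-final) occurs word-finally → [k] by rule 2.

[maxẽnnõnak]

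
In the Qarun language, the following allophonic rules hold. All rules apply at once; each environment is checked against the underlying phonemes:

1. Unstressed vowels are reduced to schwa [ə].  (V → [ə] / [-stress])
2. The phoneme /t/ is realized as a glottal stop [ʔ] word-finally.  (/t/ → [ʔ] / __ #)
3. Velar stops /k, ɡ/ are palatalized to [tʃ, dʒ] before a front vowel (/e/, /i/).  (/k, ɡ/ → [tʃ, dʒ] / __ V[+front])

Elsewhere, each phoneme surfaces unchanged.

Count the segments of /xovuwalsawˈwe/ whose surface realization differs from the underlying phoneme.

Segments that undergo a rule: /o/ → [ə] (rule 1); /u/ → [ə] (rule 1); /a/ → [ə] (rule 1); /a/ → [ə] (rule 1).
All other segments surface unchanged.

4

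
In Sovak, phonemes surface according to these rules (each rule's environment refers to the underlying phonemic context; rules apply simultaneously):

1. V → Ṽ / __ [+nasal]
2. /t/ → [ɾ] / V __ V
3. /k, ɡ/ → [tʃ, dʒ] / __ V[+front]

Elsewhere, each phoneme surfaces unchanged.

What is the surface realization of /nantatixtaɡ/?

[nãntaɾixtaɡ]

/n/ (word-initial) is unaffected → [n].
/a/ — between /n/ and /n/, before a nasal consonant — surfaces as [ã] (rule 1).
/n/ — not in any rule's target class → [n].
/t/ — between /n/ and /a/; rule 2 does not apply here → [t].
/a/ (between /t/ and /t/) fails the environment for rule 1, so it stays [a].
/t/ meets the environment for rule 2 (between two vowels) → [ɾ].
/i/ (between /t/ and /x/) fails the environment for rule 1, so it stays [i].
/x/ (between /i/ and /t/) is unaffected → [x].
/t/ (between /x/ and /a/) is in the target of rule 2 but the environment (between two vowels) is not met → [t].
/a/ (between /t/ and /ɡ/) is in the target of rule 1 but the environment (before a nasal consonant) is not met → [a].
/ɡ/ (word-final) is in the target of rule 3 but the environment (before a front vowel) is not met → [ɡ].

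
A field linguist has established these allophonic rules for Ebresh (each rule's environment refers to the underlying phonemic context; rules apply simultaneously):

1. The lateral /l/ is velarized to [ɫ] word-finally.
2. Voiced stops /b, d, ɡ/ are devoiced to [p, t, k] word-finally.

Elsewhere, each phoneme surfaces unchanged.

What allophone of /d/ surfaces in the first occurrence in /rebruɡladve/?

/d/ — between /a/ and /v/; rule 2 does not apply here → [d].

[d]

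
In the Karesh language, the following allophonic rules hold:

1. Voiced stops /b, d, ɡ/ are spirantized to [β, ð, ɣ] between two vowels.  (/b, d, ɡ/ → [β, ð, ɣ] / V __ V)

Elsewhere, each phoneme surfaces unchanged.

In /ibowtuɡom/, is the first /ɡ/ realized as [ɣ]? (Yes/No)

/ɡ/ (between /u/ and /o/) occurs between two vowels → [ɣ] by rule 1.
The actual realization is [ɣ], which matches [ɣ].

Yes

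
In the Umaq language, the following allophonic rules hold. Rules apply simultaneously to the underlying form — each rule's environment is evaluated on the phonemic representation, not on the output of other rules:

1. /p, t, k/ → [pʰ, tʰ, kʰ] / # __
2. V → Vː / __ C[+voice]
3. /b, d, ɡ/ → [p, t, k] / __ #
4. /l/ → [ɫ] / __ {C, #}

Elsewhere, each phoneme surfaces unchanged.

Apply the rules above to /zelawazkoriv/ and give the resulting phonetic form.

[zeːlaːwaːzkoːriːv]

/z/ — not in any rule's target class → [z].
/e/ (between /z/ and /l/): before a voiced consonant, so rule 2 applies → [eː].
/l/ (between /e/ and /a/): rule 4 targets it, but not word-finally or immediately before a consonant → unchanged [l].
/a/ (between /l/ and /w/): before a voiced consonant, so rule 2 applies → [aː].
/w/ (between /a/ and /a/): no rule targets it → [w].
/a/ meets the environment for rule 2 (before a voiced consonant) → [aː].
/z/ stays [z].
/k/ (between /z/ and /o/): rule 1 targets it, but not word-initially → unchanged [k].
/o/ (between /k/ and /r/) occurs before a voiced consonant → [oː] by rule 2.
/r/ (between /o/ and /i/) is unaffected → [r].
/i/ — between /r/ and /v/, before a voiced consonant — surfaces as [iː] (rule 2).
/v/ stays [v].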